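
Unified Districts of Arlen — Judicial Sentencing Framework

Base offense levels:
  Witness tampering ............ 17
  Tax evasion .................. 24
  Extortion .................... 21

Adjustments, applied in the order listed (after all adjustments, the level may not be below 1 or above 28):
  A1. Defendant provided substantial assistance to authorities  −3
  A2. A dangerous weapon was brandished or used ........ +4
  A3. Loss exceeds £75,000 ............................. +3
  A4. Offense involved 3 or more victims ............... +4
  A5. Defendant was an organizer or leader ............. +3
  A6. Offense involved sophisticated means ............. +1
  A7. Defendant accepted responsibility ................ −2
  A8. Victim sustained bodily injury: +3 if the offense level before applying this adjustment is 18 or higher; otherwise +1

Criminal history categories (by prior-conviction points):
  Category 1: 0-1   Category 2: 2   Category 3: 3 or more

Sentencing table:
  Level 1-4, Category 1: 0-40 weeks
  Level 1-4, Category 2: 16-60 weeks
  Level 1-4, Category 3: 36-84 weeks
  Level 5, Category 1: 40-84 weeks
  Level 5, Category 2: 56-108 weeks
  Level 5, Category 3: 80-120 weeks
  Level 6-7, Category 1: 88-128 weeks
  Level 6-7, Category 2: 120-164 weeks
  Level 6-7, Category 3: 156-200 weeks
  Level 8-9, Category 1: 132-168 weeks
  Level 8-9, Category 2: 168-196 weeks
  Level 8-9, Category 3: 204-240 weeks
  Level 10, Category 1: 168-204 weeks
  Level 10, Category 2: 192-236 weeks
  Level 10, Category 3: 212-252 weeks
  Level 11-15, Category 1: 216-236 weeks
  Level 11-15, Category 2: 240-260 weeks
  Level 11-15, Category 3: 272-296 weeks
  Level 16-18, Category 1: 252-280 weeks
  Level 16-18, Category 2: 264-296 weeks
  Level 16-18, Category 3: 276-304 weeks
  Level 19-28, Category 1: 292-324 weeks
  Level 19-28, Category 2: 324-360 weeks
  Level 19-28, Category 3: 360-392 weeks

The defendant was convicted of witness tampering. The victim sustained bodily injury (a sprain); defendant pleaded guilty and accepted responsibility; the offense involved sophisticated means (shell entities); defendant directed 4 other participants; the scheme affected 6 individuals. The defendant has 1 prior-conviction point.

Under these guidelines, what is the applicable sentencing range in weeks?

Base offense level for witness tampering: 17.
A2 does not apply.
A3 does not apply.
A4 applies: 17 + 4 = 21.
A5 applies: 21 + 3 = 24.
A6 applies: 24 + 1 = 25.
A7 applies: 25 − 2 = 23.
A8 applies (level before this adjustment is 23 ≥ 18, so +3): 23 + 3 = 26.
Final offense level: 26.
Criminal history: 1 prior point → Category 1 (0-1).
Level 26 falls in the 19-28 band.
Grid: Level 19-28 × Category 1 = 292-324 weeks.

292-324 weeks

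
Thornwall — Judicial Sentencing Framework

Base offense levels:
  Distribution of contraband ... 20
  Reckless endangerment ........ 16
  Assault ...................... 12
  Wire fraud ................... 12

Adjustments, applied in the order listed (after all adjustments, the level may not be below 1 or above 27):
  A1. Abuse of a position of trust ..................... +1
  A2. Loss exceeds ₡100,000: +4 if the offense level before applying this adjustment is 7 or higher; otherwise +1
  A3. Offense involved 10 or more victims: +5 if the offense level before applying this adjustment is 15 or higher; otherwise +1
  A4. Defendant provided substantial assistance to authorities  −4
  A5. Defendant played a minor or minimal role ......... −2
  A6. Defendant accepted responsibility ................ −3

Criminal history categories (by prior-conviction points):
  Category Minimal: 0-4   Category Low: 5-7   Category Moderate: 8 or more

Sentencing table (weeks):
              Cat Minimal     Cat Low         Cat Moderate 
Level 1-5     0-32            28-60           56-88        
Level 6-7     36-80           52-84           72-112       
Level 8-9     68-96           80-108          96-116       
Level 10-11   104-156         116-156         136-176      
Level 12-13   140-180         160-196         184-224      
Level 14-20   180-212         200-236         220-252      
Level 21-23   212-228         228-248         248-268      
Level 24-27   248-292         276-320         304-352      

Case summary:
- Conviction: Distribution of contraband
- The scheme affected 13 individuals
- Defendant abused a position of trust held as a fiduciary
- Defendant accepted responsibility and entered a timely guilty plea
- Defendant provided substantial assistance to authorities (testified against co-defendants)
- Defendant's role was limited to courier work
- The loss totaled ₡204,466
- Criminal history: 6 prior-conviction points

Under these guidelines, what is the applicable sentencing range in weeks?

Base offense level for distribution of contraband: 20.
A1 applies: 20 + 1 = 21.
A2 applies (level before this adjustment is 21 ≥ 7, so +4): 21 + 4 = 25.
A3 applies (level before this adjustment is 25 ≥ 15, so +5): 25 + 5 = 30.
A4 applies: 30 − 4 = 26.
A5 applies: 26 − 2 = 24.
A6 applies: 24 − 3 = 21.
Final offense level: 21.
Criminal history: 6 prior points → Category Low (5-7).
Level 21 falls in the 21-23 band.
Grid: Level 21-23 × Category Low = 228-248 weeks.

228-248 weeks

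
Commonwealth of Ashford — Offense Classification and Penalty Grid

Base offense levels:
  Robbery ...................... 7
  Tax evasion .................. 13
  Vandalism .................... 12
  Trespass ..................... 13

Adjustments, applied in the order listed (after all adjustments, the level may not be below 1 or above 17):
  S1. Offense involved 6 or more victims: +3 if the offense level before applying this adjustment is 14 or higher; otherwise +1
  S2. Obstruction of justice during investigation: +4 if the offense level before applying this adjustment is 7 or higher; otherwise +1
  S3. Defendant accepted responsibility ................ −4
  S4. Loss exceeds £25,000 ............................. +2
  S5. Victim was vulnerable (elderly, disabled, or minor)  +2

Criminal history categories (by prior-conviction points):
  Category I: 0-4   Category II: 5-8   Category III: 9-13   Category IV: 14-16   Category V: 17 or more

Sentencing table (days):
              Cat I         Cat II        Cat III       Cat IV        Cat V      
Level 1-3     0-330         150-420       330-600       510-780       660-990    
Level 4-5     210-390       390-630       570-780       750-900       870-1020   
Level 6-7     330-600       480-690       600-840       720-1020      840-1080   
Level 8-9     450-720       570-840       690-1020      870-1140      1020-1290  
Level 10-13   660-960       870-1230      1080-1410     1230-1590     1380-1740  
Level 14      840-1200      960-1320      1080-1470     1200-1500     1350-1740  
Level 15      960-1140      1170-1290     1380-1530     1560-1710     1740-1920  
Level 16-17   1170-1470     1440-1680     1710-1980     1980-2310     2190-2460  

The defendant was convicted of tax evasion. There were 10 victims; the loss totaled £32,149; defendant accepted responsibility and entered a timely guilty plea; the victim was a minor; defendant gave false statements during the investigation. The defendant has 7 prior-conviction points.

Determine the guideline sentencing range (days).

Base offense level for tax evasion: 13.
S1 applies (level before this adjustment is 13 < 14, so +1): 13 + 1 = 14.
S2 applies (level before this adjustment is 14 ≥ 7, so +4): 14 + 4 = 18.
S3 applies: 18 − 4 = 14.
S4 applies: 14 + 2 = 16.
S5 applies: 16 + 2 = 18.
Level 18 exceeds the maximum of 17; capped at 17.
Final offense level: 17.
Criminal history: 7 prior points → Category II (5-8).
Level 17 falls in the 16-17 band.
Grid: Level 16-17 × Category II = 1440-1680 days.

1440-1680 days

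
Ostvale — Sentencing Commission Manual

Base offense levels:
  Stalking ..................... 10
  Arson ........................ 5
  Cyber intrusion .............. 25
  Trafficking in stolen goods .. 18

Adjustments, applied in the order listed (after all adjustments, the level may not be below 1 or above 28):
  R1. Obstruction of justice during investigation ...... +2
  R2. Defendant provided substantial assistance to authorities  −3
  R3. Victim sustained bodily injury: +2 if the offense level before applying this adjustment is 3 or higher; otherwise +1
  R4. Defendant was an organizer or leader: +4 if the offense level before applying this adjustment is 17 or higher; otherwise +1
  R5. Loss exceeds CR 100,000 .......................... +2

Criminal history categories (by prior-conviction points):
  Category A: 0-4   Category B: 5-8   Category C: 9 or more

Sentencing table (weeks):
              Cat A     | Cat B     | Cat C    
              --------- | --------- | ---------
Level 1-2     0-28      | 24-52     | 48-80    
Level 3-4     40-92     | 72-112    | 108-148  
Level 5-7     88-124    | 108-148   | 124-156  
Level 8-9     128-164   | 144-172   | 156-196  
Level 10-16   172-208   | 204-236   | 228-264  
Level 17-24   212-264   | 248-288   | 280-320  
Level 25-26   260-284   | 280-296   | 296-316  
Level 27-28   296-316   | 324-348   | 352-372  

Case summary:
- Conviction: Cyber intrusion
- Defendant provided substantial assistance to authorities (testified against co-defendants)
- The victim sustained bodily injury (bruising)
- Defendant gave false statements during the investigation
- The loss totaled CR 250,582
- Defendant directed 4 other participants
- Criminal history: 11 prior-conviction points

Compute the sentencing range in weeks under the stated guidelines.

352-372 weeks

Base offense level for cyber intrusion: 25.
R1 applies: 25 + 2 = 27.
R2 applies: 27 − 3 = 24.
R3 applies (level before this adjustment is 24 ≥ 3, so +2): 24 + 2 = 26.
R4 applies (level before this adjustment is 26 ≥ 17, so +4): 26 + 4 = 30.
R5 applies: 30 + 2 = 32.
Level 32 exceeds the maximum of 28; capped at 28.
Final offense level: 28.
Criminal history: 11 prior points → Category C (9+).
Level 28 falls in the 27-28 band.
Grid: Level 27-28 × Category C = 352-372 weeks.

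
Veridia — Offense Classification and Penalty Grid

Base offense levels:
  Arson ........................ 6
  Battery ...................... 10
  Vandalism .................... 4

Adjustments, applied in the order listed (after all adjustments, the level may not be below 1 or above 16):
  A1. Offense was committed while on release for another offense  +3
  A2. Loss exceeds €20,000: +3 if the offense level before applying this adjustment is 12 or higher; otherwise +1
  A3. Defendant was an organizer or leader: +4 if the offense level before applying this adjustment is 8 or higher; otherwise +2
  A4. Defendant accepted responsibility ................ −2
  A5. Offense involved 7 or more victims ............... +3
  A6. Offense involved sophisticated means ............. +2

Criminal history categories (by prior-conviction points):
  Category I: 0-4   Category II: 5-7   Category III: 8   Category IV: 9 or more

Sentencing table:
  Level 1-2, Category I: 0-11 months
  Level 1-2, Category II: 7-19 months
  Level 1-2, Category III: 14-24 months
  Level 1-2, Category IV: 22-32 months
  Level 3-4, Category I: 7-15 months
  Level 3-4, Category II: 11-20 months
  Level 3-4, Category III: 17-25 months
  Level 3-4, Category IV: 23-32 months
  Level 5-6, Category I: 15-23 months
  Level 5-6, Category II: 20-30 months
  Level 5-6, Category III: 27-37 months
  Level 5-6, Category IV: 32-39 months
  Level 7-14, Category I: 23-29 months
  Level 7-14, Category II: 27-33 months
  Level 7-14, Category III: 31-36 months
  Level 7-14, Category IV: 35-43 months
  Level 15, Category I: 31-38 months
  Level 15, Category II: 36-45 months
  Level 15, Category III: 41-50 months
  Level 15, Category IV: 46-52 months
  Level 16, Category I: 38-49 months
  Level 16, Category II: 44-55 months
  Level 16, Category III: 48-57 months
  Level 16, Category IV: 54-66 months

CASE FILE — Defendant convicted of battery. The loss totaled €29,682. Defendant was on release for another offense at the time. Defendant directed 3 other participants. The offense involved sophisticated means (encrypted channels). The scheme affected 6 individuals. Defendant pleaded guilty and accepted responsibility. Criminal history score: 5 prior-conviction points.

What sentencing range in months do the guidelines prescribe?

Base offense level for battery: 10.
A1 applies: 10 + 3 = 13.
A2 applies (level before this adjustment is 13 ≥ 12, so +3): 13 + 3 = 16.
A3 applies (level before this adjustment is 16 ≥ 8, so +4): 16 + 4 = 20.
A4 applies: 20 − 2 = 18.
A5 does not apply.
A6 applies: 18 + 2 = 20.
Level 20 exceeds the maximum of 16; capped at 16.
Final offense level: 16.
Criminal history: 5 prior points → Category II (5-7).
Level 16 falls in the 16 band.
Grid: Level 16 × Category II = 44-55 months.

44-55 months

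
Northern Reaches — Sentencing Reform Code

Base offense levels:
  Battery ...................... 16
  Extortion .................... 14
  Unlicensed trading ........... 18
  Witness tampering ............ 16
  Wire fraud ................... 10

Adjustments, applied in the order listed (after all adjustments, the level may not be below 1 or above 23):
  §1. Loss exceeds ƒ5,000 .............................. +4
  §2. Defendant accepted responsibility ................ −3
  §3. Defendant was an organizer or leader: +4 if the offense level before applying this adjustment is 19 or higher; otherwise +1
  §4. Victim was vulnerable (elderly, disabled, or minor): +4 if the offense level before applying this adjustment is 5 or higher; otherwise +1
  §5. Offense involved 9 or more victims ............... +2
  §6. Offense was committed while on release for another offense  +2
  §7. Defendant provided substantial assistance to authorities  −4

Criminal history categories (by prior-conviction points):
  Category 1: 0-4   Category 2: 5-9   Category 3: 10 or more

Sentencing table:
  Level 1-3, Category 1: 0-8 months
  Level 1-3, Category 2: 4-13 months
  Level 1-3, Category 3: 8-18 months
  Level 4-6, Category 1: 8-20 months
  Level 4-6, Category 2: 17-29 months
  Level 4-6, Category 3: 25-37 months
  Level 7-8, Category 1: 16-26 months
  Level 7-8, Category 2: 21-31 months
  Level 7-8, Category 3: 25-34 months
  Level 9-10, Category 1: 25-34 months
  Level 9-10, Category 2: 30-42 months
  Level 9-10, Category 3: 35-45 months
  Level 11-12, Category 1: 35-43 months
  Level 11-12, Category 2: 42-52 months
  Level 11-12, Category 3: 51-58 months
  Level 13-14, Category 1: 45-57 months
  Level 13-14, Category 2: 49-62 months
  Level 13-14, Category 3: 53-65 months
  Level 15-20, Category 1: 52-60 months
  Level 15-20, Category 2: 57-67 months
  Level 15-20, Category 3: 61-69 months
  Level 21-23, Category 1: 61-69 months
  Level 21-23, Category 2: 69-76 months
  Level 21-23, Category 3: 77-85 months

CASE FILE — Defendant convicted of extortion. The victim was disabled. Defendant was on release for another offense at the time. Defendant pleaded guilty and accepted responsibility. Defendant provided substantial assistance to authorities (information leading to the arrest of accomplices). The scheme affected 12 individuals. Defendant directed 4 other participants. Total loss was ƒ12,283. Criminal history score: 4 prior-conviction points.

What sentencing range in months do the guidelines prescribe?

52-60 months

Base offense level for extortion: 14.
§1 applies: 14 + 4 = 18.
§2 applies: 18 − 3 = 15.
§3 applies (level before this adjustment is 15 < 19, so +1): 15 + 1 = 16.
§4 applies (level before this adjustment is 16 ≥ 5, so +4): 16 + 4 = 20.
§5 applies: 20 + 2 = 22.
§6 applies: 22 + 2 = 24.
§7 applies: 24 − 4 = 20.
Final offense level: 20.
Criminal history: 4 prior points → Category 1 (0-4).
Level 20 falls in the 15-20 band.
Grid: Level 15-20 × Category 1 = 52-60 months.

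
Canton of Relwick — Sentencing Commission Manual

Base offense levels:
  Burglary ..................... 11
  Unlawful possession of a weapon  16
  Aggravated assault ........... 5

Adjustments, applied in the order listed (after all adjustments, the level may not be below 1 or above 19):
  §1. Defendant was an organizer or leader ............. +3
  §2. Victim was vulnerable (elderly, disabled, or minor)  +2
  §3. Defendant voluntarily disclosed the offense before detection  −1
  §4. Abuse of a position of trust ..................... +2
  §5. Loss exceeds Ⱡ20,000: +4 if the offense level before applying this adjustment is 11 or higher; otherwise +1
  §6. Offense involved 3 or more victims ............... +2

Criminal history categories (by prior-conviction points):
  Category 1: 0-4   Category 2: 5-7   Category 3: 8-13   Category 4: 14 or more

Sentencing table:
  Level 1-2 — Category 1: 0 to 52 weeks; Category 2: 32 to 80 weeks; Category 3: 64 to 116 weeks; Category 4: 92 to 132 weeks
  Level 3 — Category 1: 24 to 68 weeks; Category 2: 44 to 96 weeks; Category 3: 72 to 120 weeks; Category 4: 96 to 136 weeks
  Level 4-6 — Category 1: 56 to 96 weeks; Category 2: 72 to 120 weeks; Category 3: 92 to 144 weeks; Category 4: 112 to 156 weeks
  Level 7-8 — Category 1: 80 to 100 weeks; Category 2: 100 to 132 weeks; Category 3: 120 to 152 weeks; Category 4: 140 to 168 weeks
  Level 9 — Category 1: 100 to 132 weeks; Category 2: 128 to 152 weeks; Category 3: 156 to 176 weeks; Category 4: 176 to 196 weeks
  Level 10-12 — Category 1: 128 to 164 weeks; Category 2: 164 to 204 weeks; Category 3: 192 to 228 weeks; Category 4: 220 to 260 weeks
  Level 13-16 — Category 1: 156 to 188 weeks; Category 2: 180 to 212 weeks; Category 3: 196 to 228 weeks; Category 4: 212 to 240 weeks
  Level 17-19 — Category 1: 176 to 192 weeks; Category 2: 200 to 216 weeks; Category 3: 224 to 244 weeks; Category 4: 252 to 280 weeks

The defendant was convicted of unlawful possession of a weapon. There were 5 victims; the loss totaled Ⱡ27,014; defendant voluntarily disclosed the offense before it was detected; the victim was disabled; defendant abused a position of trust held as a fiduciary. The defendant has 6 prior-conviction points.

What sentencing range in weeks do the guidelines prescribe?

Base offense level for unlawful possession of a weapon: 16.
§1 does not apply.
§2 applies: 16 + 2 = 18.
§3 applies: 18 − 1 = 17.
§4 applies: 17 + 2 = 19.
§5 applies (level before this adjustment is 19 ≥ 11, so +4): 19 + 4 = 23.
§6 applies: 23 + 2 = 25.
Level 25 exceeds the maximum of 19; capped at 19.
Final offense level: 19.
Criminal history: 6 prior points → Category 2 (5-7).
Level 19 falls in the 17-19 band.
Grid: Level 17-19 × Category 2 = 200-216 weeks.

200-216 weeks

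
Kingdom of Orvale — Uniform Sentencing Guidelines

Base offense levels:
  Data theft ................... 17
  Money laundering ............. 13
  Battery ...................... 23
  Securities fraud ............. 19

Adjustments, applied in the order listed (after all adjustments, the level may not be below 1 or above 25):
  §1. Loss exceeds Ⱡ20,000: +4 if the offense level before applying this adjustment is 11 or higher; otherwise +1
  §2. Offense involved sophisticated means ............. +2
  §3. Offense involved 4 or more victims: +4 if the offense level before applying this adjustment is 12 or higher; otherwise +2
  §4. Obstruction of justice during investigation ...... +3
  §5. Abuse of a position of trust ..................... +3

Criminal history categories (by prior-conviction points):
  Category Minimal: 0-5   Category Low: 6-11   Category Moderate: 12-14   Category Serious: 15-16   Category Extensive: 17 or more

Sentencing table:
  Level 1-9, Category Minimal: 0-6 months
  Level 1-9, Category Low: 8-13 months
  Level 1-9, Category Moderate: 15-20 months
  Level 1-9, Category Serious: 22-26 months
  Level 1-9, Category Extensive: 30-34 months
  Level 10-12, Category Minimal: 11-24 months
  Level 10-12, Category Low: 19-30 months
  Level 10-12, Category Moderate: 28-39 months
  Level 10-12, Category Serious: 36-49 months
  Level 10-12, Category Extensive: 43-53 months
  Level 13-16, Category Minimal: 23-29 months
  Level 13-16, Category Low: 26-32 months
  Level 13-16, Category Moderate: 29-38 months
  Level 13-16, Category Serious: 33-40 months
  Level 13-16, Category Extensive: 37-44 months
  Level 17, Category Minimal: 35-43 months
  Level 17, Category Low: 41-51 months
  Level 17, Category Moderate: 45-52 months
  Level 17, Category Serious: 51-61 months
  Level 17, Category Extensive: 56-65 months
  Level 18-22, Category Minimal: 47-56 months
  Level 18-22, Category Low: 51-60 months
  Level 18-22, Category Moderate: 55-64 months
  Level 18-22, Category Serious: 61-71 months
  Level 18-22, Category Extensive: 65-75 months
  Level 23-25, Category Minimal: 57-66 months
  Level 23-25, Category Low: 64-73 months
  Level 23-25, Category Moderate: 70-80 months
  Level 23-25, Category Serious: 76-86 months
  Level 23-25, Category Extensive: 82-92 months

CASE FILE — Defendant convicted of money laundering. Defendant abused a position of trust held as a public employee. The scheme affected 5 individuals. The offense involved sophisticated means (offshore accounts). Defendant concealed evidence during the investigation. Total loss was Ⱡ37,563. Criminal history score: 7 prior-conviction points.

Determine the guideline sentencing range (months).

Base offense level for money laundering: 13.
§1 applies (level before this adjustment is 13 ≥ 11, so +4): 13 + 4 = 17.
§2 applies: 17 + 2 = 19.
§3 applies (level before this adjustment is 19 ≥ 12, so +4): 19 + 4 = 23.
§4 applies: 23 + 3 = 26.
§5 applies: 26 + 3 = 29.
Level 29 exceeds the maximum of 25; capped at 25.
Final offense level: 25.
Criminal history: 7 prior points → Category Low (6-11).
Level 25 falls in the 23-25 band.
Grid: Level 23-25 × Category Low = 64-73 months.

64-73 months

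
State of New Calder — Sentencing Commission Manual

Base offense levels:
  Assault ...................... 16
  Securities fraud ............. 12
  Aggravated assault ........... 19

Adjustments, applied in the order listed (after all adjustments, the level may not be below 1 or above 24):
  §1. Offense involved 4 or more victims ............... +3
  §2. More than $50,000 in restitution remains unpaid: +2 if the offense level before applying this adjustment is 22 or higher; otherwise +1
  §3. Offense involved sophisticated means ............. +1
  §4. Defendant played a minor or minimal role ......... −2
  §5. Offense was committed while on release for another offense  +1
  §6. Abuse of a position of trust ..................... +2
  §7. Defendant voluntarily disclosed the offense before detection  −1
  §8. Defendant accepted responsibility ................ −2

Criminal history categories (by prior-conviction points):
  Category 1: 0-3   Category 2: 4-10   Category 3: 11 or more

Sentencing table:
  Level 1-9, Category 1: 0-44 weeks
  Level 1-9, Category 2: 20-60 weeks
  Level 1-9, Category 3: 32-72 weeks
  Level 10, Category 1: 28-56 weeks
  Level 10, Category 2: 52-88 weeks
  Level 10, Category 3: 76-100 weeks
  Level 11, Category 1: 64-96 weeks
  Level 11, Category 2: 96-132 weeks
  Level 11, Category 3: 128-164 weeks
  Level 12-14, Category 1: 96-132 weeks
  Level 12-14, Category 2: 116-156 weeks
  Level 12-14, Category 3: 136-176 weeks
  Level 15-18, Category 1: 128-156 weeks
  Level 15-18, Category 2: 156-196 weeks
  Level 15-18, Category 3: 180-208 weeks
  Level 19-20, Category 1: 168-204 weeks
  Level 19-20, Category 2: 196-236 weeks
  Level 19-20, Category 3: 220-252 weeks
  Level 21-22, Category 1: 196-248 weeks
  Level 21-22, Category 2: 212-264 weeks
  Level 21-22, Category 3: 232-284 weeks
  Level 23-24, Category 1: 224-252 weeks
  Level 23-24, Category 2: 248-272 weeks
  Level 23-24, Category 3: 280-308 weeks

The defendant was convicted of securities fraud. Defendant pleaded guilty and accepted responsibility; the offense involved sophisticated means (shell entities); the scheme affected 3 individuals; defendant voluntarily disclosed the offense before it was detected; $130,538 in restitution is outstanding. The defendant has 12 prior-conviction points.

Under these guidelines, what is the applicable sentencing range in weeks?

128-164 weeks

Base offense level for securities fraud: 12.
§1 does not apply.
§2 applies (level before this adjustment is 12 < 22, so +1): 12 + 1 = 13.
§3 applies: 13 + 1 = 14.
§5 does not apply.
§7 applies: 14 − 1 = 13.
§8 applies: 13 − 2 = 11.
Final offense level: 11.
Criminal history: 12 prior points → Category 3 (11+).
Level 11 falls in the 11 band.
Grid: Level 11 × Category 3 = 128-164 weeks.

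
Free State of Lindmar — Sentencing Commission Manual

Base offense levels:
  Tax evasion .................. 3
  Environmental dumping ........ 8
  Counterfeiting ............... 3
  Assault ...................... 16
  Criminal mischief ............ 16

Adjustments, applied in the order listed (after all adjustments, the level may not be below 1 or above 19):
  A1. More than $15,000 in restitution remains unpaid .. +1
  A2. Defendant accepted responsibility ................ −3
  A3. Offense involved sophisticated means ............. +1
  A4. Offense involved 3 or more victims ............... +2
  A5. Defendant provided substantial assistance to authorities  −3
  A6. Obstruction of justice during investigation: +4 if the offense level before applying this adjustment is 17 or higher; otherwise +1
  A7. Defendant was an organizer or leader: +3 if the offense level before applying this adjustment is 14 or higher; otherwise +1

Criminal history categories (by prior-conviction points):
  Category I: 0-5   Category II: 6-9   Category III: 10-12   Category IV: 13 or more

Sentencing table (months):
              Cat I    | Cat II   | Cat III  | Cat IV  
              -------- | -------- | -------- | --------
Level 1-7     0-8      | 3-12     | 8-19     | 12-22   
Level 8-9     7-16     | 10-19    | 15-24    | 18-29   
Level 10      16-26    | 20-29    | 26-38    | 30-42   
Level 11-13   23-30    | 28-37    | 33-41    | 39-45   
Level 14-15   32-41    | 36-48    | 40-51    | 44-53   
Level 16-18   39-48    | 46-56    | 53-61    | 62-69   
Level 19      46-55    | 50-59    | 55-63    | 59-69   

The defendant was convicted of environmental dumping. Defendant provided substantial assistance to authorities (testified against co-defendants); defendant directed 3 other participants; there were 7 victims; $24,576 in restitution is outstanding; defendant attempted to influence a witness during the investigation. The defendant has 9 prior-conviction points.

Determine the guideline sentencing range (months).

Base offense level for environmental dumping: 8.
A1 applies: 8 + 1 = 9.
A2 does not apply.
A3 does not apply.
A4 applies: 9 + 2 = 11.
A5 applies: 11 − 3 = 8.
A6 applies (level before this adjustment is 8 < 17, so +1): 8 + 1 = 9.
A7 applies (level before this adjustment is 9 < 14, so +1): 9 + 1 = 10.
Final offense level: 10.
Criminal history: 9 prior points → Category II (6-9).
Level 10 falls in the 10 band.
Grid: Level 10 × Category II = 20-29 months.

20-29 months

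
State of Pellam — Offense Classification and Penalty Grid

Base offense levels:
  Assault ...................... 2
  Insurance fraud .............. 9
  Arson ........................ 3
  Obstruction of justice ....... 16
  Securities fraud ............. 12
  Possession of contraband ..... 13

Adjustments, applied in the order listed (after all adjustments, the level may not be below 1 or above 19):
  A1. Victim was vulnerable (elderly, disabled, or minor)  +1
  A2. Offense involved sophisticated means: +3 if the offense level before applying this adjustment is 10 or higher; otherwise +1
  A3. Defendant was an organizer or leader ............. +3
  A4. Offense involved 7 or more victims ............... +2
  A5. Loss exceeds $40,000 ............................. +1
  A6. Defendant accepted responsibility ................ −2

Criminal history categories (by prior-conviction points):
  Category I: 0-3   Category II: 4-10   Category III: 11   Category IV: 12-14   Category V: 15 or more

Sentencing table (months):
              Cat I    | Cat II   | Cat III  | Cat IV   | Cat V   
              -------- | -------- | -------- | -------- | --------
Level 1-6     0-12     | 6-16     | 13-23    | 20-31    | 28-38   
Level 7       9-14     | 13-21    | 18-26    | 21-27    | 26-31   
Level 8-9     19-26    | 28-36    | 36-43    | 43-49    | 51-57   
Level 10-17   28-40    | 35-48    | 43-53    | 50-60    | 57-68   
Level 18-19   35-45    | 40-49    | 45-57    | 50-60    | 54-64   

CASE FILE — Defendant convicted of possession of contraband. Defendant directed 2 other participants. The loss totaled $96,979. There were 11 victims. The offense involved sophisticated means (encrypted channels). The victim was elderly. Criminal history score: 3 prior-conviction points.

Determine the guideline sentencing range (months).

35-45 months

Base offense level for possession of contraband: 13.
A1 applies: 13 + 1 = 14.
A2 applies (level before this adjustment is 14 ≥ 10, so +3): 14 + 3 = 17.
A3 applies: 17 + 3 = 20.
A4 applies: 20 + 2 = 22.
A5 applies: 22 + 1 = 23.
Level 23 exceeds the maximum of 19; capped at 19.
Final offense level: 19.
Criminal history: 3 prior points → Category I (0-3).
Level 19 falls in the 18-19 band.
Grid: Level 18-19 × Category I = 35-45 months.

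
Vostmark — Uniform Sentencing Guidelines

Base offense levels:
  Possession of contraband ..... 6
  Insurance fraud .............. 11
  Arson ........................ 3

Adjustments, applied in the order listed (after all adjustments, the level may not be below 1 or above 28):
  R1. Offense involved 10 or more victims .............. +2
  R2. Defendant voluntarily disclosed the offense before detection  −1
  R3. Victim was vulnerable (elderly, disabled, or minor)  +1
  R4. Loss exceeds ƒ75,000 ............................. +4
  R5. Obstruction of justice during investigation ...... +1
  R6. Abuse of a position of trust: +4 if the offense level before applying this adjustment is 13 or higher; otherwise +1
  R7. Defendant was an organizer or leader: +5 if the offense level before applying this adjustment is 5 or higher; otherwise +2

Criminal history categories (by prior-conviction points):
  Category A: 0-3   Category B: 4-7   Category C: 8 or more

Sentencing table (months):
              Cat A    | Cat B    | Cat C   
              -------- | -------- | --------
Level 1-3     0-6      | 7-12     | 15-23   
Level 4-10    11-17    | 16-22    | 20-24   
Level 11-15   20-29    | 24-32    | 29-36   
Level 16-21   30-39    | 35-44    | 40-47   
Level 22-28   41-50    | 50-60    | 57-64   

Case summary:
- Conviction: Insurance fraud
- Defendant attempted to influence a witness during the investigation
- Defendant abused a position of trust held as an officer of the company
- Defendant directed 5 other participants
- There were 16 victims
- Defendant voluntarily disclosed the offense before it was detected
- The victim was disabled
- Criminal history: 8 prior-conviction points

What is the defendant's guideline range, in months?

Base offense level for insurance fraud: 11.
R1 applies: 11 + 2 = 13.
R2 applies: 13 − 1 = 12.
R3 applies: 12 + 1 = 13.
R4 does not apply.
R5 applies: 13 + 1 = 14.
R6 applies (level before this adjustment is 14 ≥ 13, so +4): 14 + 4 = 18.
R7 applies (level before this adjustment is 18 ≥ 5, so +5): 18 + 5 = 23.
Final offense level: 23.
Criminal history: 8 prior points → Category C (8+).
Level 23 falls in the 22-28 band.
Grid: Level 22-28 × Category C = 57-64 months.

57-64 months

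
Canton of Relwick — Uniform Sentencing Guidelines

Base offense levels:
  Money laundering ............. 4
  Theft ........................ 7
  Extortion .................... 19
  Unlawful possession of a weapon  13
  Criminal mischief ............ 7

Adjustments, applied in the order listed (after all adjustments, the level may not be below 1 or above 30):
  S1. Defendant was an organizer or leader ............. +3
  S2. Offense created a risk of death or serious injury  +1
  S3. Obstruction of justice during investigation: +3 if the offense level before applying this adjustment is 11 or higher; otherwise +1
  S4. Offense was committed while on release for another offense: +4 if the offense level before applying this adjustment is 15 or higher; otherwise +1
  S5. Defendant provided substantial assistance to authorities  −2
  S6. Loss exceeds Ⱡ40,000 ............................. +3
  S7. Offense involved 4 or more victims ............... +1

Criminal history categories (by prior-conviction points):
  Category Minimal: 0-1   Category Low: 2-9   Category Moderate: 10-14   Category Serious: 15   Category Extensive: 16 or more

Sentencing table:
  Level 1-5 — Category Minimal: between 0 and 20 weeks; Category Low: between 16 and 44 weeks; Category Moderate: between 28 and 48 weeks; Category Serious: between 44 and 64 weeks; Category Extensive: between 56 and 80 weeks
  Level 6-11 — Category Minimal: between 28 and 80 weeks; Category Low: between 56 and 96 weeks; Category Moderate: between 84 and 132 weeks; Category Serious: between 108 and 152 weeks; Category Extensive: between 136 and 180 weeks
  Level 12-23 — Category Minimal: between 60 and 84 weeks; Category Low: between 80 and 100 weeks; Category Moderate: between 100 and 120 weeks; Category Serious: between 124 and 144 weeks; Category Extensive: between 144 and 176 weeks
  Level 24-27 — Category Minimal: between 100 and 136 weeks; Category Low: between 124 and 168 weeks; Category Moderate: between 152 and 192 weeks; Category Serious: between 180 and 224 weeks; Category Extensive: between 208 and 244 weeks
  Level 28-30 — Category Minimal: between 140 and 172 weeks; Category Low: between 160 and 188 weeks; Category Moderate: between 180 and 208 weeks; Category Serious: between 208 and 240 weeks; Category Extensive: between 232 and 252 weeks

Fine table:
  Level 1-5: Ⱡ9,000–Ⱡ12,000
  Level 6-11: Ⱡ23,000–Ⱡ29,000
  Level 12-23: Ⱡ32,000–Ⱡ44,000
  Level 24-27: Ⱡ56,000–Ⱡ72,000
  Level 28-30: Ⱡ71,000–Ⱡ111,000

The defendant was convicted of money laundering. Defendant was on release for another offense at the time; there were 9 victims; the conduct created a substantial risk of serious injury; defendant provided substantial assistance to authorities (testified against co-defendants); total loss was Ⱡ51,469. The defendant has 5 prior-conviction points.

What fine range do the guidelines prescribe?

Ⱡ23,000–Ⱡ29,000

Base offense level for money laundering: 4.
S2 applies: 4 + 1 = 5.
S4 applies (level before this adjustment is 5 < 15, so +1): 5 + 1 = 6.
S5 applies: 6 − 2 = 4.
S6 applies: 4 + 3 = 7.
S7 applies: 7 + 1 = 8.
Final offense level: 8.
Level 8 falls in the 6-11 band.
Fine table: Level 6-11 → Ⱡ23,000–Ⱡ29,000.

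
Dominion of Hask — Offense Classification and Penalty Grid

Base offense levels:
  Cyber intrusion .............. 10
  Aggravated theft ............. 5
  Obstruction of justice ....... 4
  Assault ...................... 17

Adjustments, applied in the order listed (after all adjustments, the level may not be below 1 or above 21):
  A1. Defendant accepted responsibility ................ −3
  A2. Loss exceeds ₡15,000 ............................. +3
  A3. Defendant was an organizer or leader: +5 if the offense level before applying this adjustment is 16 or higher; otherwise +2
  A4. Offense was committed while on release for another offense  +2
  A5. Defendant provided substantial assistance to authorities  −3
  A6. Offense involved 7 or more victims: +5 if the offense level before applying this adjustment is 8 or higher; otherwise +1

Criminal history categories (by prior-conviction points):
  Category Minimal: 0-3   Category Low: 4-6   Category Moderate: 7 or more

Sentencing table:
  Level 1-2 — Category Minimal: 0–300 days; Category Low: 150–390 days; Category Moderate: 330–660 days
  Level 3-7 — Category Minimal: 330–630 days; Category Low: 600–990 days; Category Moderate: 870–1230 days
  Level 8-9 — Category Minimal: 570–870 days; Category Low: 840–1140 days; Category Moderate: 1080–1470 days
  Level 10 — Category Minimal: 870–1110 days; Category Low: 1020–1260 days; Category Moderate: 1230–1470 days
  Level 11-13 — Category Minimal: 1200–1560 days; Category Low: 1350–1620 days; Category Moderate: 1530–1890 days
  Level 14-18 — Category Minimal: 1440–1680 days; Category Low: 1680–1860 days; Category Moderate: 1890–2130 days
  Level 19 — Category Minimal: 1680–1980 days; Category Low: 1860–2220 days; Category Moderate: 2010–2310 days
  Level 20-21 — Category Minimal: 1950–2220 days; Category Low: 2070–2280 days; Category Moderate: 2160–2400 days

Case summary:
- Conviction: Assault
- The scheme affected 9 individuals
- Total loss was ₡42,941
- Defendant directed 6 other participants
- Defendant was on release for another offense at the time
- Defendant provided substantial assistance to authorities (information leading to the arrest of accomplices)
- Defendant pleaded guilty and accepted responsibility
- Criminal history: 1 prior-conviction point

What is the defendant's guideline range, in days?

Base offense level for assault: 17.
A1 applies: 17 − 3 = 14.
A2 applies: 14 + 3 = 17.
A3 applies (level before this adjustment is 17 ≥ 16, so +5): 17 + 5 = 22.
A4 applies: 22 + 2 = 24.
A5 applies: 24 − 3 = 21.
A6 applies (level before this adjustment is 21 ≥ 8, so +5): 21 + 5 = 26.
Level 26 exceeds the maximum of 21; capped at 21.
Final offense level: 21.
Criminal history: 1 prior point → Category Minimal (0-3).
Level 21 falls in the 20-21 band.
Grid: Level 20-21 × Category Minimal = 1950-2220 days.

1950-2220 days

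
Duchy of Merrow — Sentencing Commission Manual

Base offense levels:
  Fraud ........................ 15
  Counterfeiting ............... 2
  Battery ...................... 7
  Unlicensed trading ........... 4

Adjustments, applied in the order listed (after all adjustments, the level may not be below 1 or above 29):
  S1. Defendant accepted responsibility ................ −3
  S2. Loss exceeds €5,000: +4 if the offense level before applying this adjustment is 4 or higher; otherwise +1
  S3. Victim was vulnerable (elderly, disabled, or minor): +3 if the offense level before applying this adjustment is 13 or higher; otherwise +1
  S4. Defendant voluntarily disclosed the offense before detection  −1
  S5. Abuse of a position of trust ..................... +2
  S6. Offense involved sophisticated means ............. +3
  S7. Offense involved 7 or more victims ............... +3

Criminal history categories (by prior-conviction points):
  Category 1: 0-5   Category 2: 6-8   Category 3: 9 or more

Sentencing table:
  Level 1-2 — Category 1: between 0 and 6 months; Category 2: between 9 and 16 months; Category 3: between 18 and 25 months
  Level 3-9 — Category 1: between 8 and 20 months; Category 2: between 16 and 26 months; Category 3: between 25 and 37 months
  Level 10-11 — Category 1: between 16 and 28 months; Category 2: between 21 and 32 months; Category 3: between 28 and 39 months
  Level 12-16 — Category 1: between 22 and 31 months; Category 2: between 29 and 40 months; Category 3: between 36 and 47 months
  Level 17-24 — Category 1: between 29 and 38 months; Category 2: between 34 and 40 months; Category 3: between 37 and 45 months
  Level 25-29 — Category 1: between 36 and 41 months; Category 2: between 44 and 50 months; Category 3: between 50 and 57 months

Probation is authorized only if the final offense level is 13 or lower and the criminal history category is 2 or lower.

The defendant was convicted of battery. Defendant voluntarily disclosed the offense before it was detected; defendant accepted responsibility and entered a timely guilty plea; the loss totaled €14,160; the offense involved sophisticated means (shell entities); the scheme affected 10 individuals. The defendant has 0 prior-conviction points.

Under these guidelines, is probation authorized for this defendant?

Base offense level for battery: 7.
S1 applies: 7 − 3 = 4.
S2 applies (level before this adjustment is 4 ≥ 4, so +4): 4 + 4 = 8.
S3 does not apply.
S4 applies: 8 − 1 = 7.
S5 does not apply.
S6 applies: 7 + 3 = 10.
S7 applies: 10 + 3 = 13.
Final offense level: 13.
Criminal history: 0 prior points → Category 1 (0-5).
Level 13 falls in the 12-16 band.
Grid: Level 12-16 × Category 1 = 22-31 months.
Probation check: level 13 ≤ 13 and category 1 ≤ 2 → eligible.

Yes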